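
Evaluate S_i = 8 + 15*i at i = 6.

S_6 = 8 + 15*6 = 8 + 90 = 98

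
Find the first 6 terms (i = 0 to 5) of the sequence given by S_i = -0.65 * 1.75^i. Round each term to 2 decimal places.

This is a geometric sequence.
i=0: S_0 = -0.65 * 1.75^0 = -0.65
i=1: S_1 = -0.65 * 1.75^1 ≈ -1.14
i=2: S_2 = -0.65 * 1.75^2 ≈ -1.99
i=3: S_3 = -0.65 * 1.75^3 ≈ -3.48
i=4: S_4 = -0.65 * 1.75^4 ≈ -6.1
i=5: S_5 = -0.65 * 1.75^5 ≈ -10.67
The first 6 terms are: [-0.65, -1.14, -1.99, -3.48, -6.1, -10.67]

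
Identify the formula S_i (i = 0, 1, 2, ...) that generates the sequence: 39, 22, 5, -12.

Check differences: 22 - 39 = -17
5 - 22 = -17
Common difference d = -17.
First term a = 39.
Formula: S_i = 39 - 17*i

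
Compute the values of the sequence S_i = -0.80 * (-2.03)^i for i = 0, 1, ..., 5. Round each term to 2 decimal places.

This is a geometric sequence.
i=0: S_0 = -0.8 * (-2.03)^0 = -0.8
i=1: S_1 = -0.8 * (-2.03)^1 ≈ 1.62
i=2: S_2 = -0.8 * (-2.03)^2 ≈ -3.3
i=3: S_3 = -0.8 * (-2.03)^3 ≈ 6.69
i=4: S_4 = -0.8 * (-2.03)^4 ≈ -13.59
i=5: S_5 = -0.8 * (-2.03)^5 ≈ 27.58
The first 6 terms are: [-0.8, 1.62, -3.3, 6.69, -13.59, 27.58]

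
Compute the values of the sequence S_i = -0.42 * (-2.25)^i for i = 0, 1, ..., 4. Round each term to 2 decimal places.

This is a geometric sequence.
i=0: S_0 = -0.42 * (-2.25)^0 = -0.42
i=1: S_1 = -0.42 * (-2.25)^1 ≈ 0.95
i=2: S_2 = -0.42 * (-2.25)^2 ≈ -2.13
i=3: S_3 = -0.42 * (-2.25)^3 ≈ 4.78
i=4: S_4 = -0.42 * (-2.25)^4 ≈ -10.76
The first 5 terms are: [-0.42, 0.95, -2.13, 4.78, -10.76]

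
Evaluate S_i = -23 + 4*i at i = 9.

S_9 = -23 + 4*9 = -23 + 36 = 13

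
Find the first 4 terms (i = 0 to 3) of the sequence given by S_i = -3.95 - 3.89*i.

This is an arithmetic sequence.
i=0: S_0 = -3.95 + -3.89*0 = -3.95
i=1: S_1 = -3.95 + -3.89*1 = -7.84
i=2: S_2 = -3.95 + -3.89*2 = -11.73
i=3: S_3 = -3.95 + -3.89*3 = -15.62
The first 4 terms are: [-3.95, -7.84, -11.73, -15.62]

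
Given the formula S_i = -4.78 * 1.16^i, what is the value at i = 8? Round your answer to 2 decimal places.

S_8 = -4.78 * 1.16^8 ≈ -4.78 * 3.2784 ≈ -15.67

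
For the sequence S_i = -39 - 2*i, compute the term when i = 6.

S_6 = -39 + -2*6 = -39 + -12 = -51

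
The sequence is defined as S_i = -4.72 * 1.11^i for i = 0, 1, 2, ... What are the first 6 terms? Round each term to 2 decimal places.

This is a geometric sequence.
i=0: S_0 = -4.72 * 1.11^0 = -4.72
i=1: S_1 = -4.72 * 1.11^1 ≈ -5.24
i=2: S_2 = -4.72 * 1.11^2 ≈ -5.82
i=3: S_3 = -4.72 * 1.11^3 ≈ -6.46
i=4: S_4 = -4.72 * 1.11^4 ≈ -7.17
i=5: S_5 = -4.72 * 1.11^5 ≈ -7.95
The first 6 terms are: [-4.72, -5.24, -5.82, -6.46, -7.17, -7.95]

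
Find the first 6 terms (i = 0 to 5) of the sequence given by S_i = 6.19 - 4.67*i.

This is an arithmetic sequence.
i=0: S_0 = 6.19 + -4.67*0 = 6.19
i=1: S_1 = 6.19 + -4.67*1 = 1.52
i=2: S_2 = 6.19 + -4.67*2 = -3.15
i=3: S_3 = 6.19 + -4.67*3 = -7.82
i=4: S_4 = 6.19 + -4.67*4 = -12.49
i=5: S_5 = 6.19 + -4.67*5 = -17.16
The first 6 terms are: [6.19, 1.52, -3.15, -7.82, -12.49, -17.16]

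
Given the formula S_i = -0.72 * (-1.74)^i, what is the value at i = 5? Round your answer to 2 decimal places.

S_5 = -0.72 * (-1.74)^5 ≈ -0.72 * -15.9495 ≈ 11.48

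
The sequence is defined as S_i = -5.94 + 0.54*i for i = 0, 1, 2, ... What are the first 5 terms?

This is an arithmetic sequence.
i=0: S_0 = -5.94 + 0.54*0 = -5.94
i=1: S_1 = -5.94 + 0.54*1 = -5.4
i=2: S_2 = -5.94 + 0.54*2 = -4.86
i=3: S_3 = -5.94 + 0.54*3 = -4.32
i=4: S_4 = -5.94 + 0.54*4 = -3.78
The first 5 terms are: [-5.94, -5.4, -4.86, -4.32, -3.78]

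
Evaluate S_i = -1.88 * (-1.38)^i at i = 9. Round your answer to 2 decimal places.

S_9 = -1.88 * (-1.38)^9 ≈ -1.88 * -18.1515 ≈ 34.12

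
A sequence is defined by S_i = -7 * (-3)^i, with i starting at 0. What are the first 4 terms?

This is a geometric sequence.
i=0: S_0 = -7 * (-3)^0 = -7
i=1: S_1 = -7 * (-3)^1 = 21
i=2: S_2 = -7 * (-3)^2 = -63
i=3: S_3 = -7 * (-3)^3 = 189
The first 4 terms are: [-7, 21, -63, 189]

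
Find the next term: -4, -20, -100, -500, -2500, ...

Ratios: -20 / -4 = 5.0
This is a geometric sequence with common ratio r = 5.
Next term = -2500 * 5 = -12500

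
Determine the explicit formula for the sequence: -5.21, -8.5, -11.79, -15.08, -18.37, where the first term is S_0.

Check differences: -8.5 - -5.21 = -3.29
-11.79 - -8.5 = -3.29
Common difference d = -3.29.
First term a = -5.21.
Formula: S_i = -5.21 - 3.29*i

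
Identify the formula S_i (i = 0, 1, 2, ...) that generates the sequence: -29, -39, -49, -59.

Check differences: -39 - -29 = -10
-49 - -39 = -10
Common difference d = -10.
First term a = -29.
Formula: S_i = -29 - 10*i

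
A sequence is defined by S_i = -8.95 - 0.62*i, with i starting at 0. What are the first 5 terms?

This is an arithmetic sequence.
i=0: S_0 = -8.95 + -0.62*0 = -8.95
i=1: S_1 = -8.95 + -0.62*1 = -9.57
i=2: S_2 = -8.95 + -0.62*2 = -10.19
i=3: S_3 = -8.95 + -0.62*3 = -10.81
i=4: S_4 = -8.95 + -0.62*4 = -11.43
The first 5 terms are: [-8.95, -9.57, -10.19, -10.81, -11.43]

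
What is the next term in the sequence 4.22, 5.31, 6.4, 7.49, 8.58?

Differences: 5.31 - 4.22 = 1.09
This is an arithmetic sequence with common difference d = 1.09.
Next term = 8.58 + 1.09 = 9.67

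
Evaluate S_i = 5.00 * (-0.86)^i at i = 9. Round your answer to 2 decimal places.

S_9 = 5.0 * (-0.86)^9 ≈ 5.0 * -0.2573 ≈ -1.29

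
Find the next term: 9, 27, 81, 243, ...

Ratios: 27 / 9 = 3.0
This is a geometric sequence with common ratio r = 3.
Next term = 243 * 3 = 729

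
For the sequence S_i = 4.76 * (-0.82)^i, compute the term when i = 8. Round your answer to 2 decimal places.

S_8 = 4.76 * (-0.82)^8 ≈ 4.76 * 0.2044 ≈ 0.97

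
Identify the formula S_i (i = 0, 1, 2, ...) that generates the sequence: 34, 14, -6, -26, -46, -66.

Check differences: 14 - 34 = -20
-6 - 14 = -20
Common difference d = -20.
First term a = 34.
Formula: S_i = 34 - 20*i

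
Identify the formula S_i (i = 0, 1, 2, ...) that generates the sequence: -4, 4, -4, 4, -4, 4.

Check ratios: 4 / -4 = -1.0
Common ratio r = -1.
First term a = -4.
Formula: S_i = -4 * (-1)^i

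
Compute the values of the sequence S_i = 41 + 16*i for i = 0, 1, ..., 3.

This is an arithmetic sequence.
i=0: S_0 = 41 + 16*0 = 41
i=1: S_1 = 41 + 16*1 = 57
i=2: S_2 = 41 + 16*2 = 73
i=3: S_3 = 41 + 16*3 = 89
The first 4 terms are: [41, 57, 73, 89]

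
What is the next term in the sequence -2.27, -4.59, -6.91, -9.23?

Differences: -4.59 - -2.27 = -2.32
This is an arithmetic sequence with common difference d = -2.32.
Next term = -9.23 + -2.32 = -11.55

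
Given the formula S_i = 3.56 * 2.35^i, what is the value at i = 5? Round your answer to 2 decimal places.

S_5 = 3.56 * 2.35^5 ≈ 3.56 * 71.6703 ≈ 255.15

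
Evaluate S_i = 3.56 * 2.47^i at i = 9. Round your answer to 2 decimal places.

S_9 = 3.56 * 2.47^9 ≈ 3.56 * 3421.9415 ≈ 12182.11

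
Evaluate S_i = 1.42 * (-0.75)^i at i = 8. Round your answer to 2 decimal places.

S_8 = 1.42 * (-0.75)^8 ≈ 1.42 * 0.1001 ≈ 0.14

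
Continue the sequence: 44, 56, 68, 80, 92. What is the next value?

Differences: 56 - 44 = 12
This is an arithmetic sequence with common difference d = 12.
Next term = 92 + 12 = 104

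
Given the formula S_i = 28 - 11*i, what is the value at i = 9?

S_9 = 28 + -11*9 = 28 + -99 = -71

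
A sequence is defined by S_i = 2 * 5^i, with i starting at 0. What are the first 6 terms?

This is a geometric sequence.
i=0: S_0 = 2 * 5^0 = 2
i=1: S_1 = 2 * 5^1 = 10
i=2: S_2 = 2 * 5^2 = 50
i=3: S_3 = 2 * 5^3 = 250
i=4: S_4 = 2 * 5^4 = 1250
i=5: S_5 = 2 * 5^5 = 6250
The first 6 terms are: [2, 10, 50, 250, 1250, 6250]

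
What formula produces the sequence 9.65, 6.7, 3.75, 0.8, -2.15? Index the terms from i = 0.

Check differences: 6.7 - 9.65 = -2.95
3.75 - 6.7 = -2.95
Common difference d = -2.95.
First term a = 9.65.
Formula: S_i = 9.65 - 2.95*i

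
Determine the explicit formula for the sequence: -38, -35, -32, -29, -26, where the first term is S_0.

Check differences: -35 - -38 = 3
-32 - -35 = 3
Common difference d = 3.
First term a = -38.
Formula: S_i = -38 + 3*i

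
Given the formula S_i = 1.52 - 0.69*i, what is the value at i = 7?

S_7 = 1.52 + -0.69*7 = 1.52 + -4.83 = -3.31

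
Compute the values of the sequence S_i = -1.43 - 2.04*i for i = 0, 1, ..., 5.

This is an arithmetic sequence.
i=0: S_0 = -1.43 + -2.04*0 = -1.43
i=1: S_1 = -1.43 + -2.04*1 = -3.47
i=2: S_2 = -1.43 + -2.04*2 = -5.51
i=3: S_3 = -1.43 + -2.04*3 = -7.55
i=4: S_4 = -1.43 + -2.04*4 = -9.59
i=5: S_5 = -1.43 + -2.04*5 = -11.63
The first 6 terms are: [-1.43, -3.47, -5.51, -7.55, -9.59, -11.63]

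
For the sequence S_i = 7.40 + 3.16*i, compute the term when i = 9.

S_9 = 7.4 + 3.16*9 = 7.4 + 28.44 = 35.84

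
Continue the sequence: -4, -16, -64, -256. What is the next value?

Ratios: -16 / -4 = 4.0
This is a geometric sequence with common ratio r = 4.
Next term = -256 * 4 = -1024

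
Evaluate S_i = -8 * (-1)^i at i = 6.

S_6 = -8 * (-1)^6 = -8 * 1 = -8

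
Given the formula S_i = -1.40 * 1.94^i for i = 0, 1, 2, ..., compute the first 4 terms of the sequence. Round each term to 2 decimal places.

This is a geometric sequence.
i=0: S_0 = -1.4 * 1.94^0 = -1.4
i=1: S_1 = -1.4 * 1.94^1 ≈ -2.72
i=2: S_2 = -1.4 * 1.94^2 ≈ -5.27
i=3: S_3 = -1.4 * 1.94^3 ≈ -10.22
The first 4 terms are: [-1.4, -2.72, -5.27, -10.22]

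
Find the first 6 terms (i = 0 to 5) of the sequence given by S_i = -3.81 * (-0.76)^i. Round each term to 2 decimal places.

This is a geometric sequence.
i=0: S_0 = -3.81 * (-0.76)^0 = -3.81
i=1: S_1 = -3.81 * (-0.76)^1 ≈ 2.9
i=2: S_2 = -3.81 * (-0.76)^2 ≈ -2.2
i=3: S_3 = -3.81 * (-0.76)^3 ≈ 1.67
i=4: S_4 = -3.81 * (-0.76)^4 ≈ -1.27
i=5: S_5 = -3.81 * (-0.76)^5 ≈ 0.97
The first 6 terms are: [-3.81, 2.9, -2.2, 1.67, -1.27, 0.97]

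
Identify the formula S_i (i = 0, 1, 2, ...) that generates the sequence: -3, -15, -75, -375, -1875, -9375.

Check ratios: -15 / -3 = 5.0
Common ratio r = 5.
First term a = -3.
Formula: S_i = -3 * 5^i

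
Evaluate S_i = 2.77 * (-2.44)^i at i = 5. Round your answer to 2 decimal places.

S_5 = 2.77 * (-2.44)^5 ≈ 2.77 * -86.4867 ≈ -239.57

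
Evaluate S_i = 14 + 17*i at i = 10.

S_10 = 14 + 17*10 = 14 + 170 = 184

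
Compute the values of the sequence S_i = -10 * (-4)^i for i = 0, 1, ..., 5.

This is a geometric sequence.
i=0: S_0 = -10 * (-4)^0 = -10
i=1: S_1 = -10 * (-4)^1 = 40
i=2: S_2 = -10 * (-4)^2 = -160
i=3: S_3 = -10 * (-4)^3 = 640
i=4: S_4 = -10 * (-4)^4 = -2560
i=5: S_5 = -10 * (-4)^5 = 10240
The first 6 terms are: [-10, 40, -160, 640, -2560, 10240]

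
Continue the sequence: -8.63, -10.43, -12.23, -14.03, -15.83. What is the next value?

Differences: -10.43 - -8.63 = -1.8
This is an arithmetic sequence with common difference d = -1.8.
Next term = -15.83 + -1.8 = -17.63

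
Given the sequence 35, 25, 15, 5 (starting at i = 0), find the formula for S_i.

Check differences: 25 - 35 = -10
15 - 25 = -10
Common difference d = -10.
First term a = 35.
Formula: S_i = 35 - 10*i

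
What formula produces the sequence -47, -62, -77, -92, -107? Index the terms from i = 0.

Check differences: -62 - -47 = -15
-77 - -62 = -15
Common difference d = -15.
First term a = -47.
Formula: S_i = -47 - 15*i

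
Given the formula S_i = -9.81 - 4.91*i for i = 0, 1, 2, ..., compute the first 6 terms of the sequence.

This is an arithmetic sequence.
i=0: S_0 = -9.81 + -4.91*0 = -9.81
i=1: S_1 = -9.81 + -4.91*1 = -14.72
i=2: S_2 = -9.81 + -4.91*2 = -19.63
i=3: S_3 = -9.81 + -4.91*3 = -24.54
i=4: S_4 = -9.81 + -4.91*4 = -29.45
i=5: S_5 = -9.81 + -4.91*5 = -34.36
The first 6 terms are: [-9.81, -14.72, -19.63, -24.54, -29.45, -34.36]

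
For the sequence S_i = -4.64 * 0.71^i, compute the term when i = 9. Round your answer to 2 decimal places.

S_9 = -4.64 * 0.71^9 ≈ -4.64 * 0.0458 ≈ -0.21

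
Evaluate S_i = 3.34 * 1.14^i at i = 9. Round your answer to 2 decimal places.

S_9 = 3.34 * 1.14^9 ≈ 3.34 * 3.2519 ≈ 10.86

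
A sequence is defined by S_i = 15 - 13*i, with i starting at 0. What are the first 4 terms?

This is an arithmetic sequence.
i=0: S_0 = 15 + -13*0 = 15
i=1: S_1 = 15 + -13*1 = 2
i=2: S_2 = 15 + -13*2 = -11
i=3: S_3 = 15 + -13*3 = -24
The first 4 terms are: [15, 2, -11, -24]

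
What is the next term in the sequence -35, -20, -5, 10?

Differences: -20 - -35 = 15
This is an arithmetic sequence with common difference d = 15.
Next term = 10 + 15 = 25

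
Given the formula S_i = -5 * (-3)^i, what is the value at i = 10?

S_10 = -5 * (-3)^10 = -5 * 59049 = -295245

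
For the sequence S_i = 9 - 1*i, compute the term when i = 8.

S_8 = 9 + -1*8 = 9 + -8 = 1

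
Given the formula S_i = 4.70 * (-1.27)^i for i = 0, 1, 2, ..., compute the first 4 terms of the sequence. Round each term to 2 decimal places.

This is a geometric sequence.
i=0: S_0 = 4.7 * (-1.27)^0 = 4.7
i=1: S_1 = 4.7 * (-1.27)^1 ≈ -5.97
i=2: S_2 = 4.7 * (-1.27)^2 ≈ 7.58
i=3: S_3 = 4.7 * (-1.27)^3 ≈ -9.63
The first 4 terms are: [4.7, -5.97, 7.58, -9.63]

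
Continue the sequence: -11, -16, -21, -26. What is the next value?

Differences: -16 - -11 = -5
This is an arithmetic sequence with common difference d = -5.
Next term = -26 + -5 = -31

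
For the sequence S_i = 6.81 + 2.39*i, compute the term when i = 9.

S_9 = 6.81 + 2.39*9 = 6.81 + 21.51 = 28.32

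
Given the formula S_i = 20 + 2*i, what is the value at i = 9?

S_9 = 20 + 2*9 = 20 + 18 = 38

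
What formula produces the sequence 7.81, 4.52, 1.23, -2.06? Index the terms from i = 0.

Check differences: 4.52 - 7.81 = -3.29
1.23 - 4.52 = -3.29
Common difference d = -3.29.
First term a = 7.81.
Formula: S_i = 7.81 - 3.29*i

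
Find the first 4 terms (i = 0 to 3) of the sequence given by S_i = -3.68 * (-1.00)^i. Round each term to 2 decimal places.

This is a geometric sequence.
i=0: S_0 = -3.68 * (-1.0)^0 = -3.68
i=1: S_1 = -3.68 * (-1.0)^1 = 3.68
i=2: S_2 = -3.68 * (-1.0)^2 = -3.68
i=3: S_3 = -3.68 * (-1.0)^3 = 3.68
The first 4 terms are: [-3.68, 3.68, -3.68, 3.68]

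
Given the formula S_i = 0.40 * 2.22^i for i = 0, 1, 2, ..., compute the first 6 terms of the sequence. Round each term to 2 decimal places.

This is a geometric sequence.
i=0: S_0 = 0.4 * 2.22^0 = 0.4
i=1: S_1 = 0.4 * 2.22^1 ≈ 0.89
i=2: S_2 = 0.4 * 2.22^2 ≈ 1.97
i=3: S_3 = 0.4 * 2.22^3 ≈ 4.38
i=4: S_4 = 0.4 * 2.22^4 ≈ 9.72
i=5: S_5 = 0.4 * 2.22^5 ≈ 21.57
The first 6 terms are: [0.4, 0.89, 1.97, 4.38, 9.72, 21.57]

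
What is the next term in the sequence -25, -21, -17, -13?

Differences: -21 - -25 = 4
This is an arithmetic sequence with common difference d = 4.
Next term = -13 + 4 = -9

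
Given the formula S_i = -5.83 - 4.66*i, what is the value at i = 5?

S_5 = -5.83 + -4.66*5 = -5.83 + -23.3 = -29.13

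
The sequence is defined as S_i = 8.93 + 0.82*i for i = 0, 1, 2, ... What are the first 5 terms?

This is an arithmetic sequence.
i=0: S_0 = 8.93 + 0.82*0 = 8.93
i=1: S_1 = 8.93 + 0.82*1 = 9.75
i=2: S_2 = 8.93 + 0.82*2 = 10.57
i=3: S_3 = 8.93 + 0.82*3 = 11.39
i=4: S_4 = 8.93 + 0.82*4 = 12.21
The first 5 terms are: [8.93, 9.75, 10.57, 11.39, 12.21]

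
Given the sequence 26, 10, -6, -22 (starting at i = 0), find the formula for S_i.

Check differences: 10 - 26 = -16
-6 - 10 = -16
Common difference d = -16.
First term a = 26.
Formula: S_i = 26 - 16*i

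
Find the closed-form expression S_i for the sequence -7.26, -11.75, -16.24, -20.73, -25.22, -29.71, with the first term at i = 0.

Check differences: -11.75 - -7.26 = -4.49
-16.24 - -11.75 = -4.49
Common difference d = -4.49.
First term a = -7.26.
Formula: S_i = -7.26 - 4.49*i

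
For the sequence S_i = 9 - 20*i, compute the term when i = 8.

S_8 = 9 + -20*8 = 9 + -160 = -151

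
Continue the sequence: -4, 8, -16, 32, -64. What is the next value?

Ratios: 8 / -4 = -2.0
This is a geometric sequence with common ratio r = -2.
Next term = -64 * -2 = 128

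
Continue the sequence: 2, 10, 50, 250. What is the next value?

Ratios: 10 / 2 = 5.0
This is a geometric sequence with common ratio r = 5.
Next term = 250 * 5 = 1250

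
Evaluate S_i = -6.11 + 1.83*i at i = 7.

S_7 = -6.11 + 1.83*7 = -6.11 + 12.81 = 6.7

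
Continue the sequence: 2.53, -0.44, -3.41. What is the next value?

Differences: -0.44 - 2.53 = -2.97
This is an arithmetic sequence with common difference d = -2.97.
Next term = -3.41 + -2.97 = -6.38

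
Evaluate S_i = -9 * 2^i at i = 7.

S_7 = -9 * 2^7 = -9 * 128 = -1152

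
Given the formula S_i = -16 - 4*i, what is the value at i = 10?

S_10 = -16 + -4*10 = -16 + -40 = -56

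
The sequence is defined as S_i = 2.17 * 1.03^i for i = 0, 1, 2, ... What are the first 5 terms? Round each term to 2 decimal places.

This is a geometric sequence.
i=0: S_0 = 2.17 * 1.03^0 = 2.17
i=1: S_1 = 2.17 * 1.03^1 ≈ 2.24
i=2: S_2 = 2.17 * 1.03^2 ≈ 2.3
i=3: S_3 = 2.17 * 1.03^3 ≈ 2.37
i=4: S_4 = 2.17 * 1.03^4 ≈ 2.44
The first 5 terms are: [2.17, 2.24, 2.3, 2.37, 2.44]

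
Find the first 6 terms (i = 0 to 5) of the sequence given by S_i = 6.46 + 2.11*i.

This is an arithmetic sequence.
i=0: S_0 = 6.46 + 2.11*0 = 6.46
i=1: S_1 = 6.46 + 2.11*1 = 8.57
i=2: S_2 = 6.46 + 2.11*2 = 10.68
i=3: S_3 = 6.46 + 2.11*3 = 12.79
i=4: S_4 = 6.46 + 2.11*4 = 14.9
i=5: S_5 = 6.46 + 2.11*5 = 17.01
The first 6 terms are: [6.46, 8.57, 10.68, 12.79, 14.9, 17.01]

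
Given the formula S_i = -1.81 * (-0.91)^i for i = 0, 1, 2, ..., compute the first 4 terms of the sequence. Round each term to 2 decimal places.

This is a geometric sequence.
i=0: S_0 = -1.81 * (-0.91)^0 = -1.81
i=1: S_1 = -1.81 * (-0.91)^1 ≈ 1.65
i=2: S_2 = -1.81 * (-0.91)^2 ≈ -1.5
i=3: S_3 = -1.81 * (-0.91)^3 ≈ 1.36
The first 4 terms are: [-1.81, 1.65, -1.5, 1.36]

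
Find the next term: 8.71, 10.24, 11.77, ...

Differences: 10.24 - 8.71 = 1.53
This is an arithmetic sequence with common difference d = 1.53.
Next term = 11.77 + 1.53 = 13.3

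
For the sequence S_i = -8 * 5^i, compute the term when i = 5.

S_5 = -8 * 5^5 = -8 * 3125 = -25000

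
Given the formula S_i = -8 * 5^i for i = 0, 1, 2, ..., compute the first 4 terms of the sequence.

This is a geometric sequence.
i=0: S_0 = -8 * 5^0 = -8
i=1: S_1 = -8 * 5^1 = -40
i=2: S_2 = -8 * 5^2 = -200
i=3: S_3 = -8 * 5^3 = -1000
The first 4 terms are: [-8, -40, -200, -1000]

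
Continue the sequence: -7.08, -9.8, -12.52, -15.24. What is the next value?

Differences: -9.8 - -7.08 = -2.72
This is an arithmetic sequence with common difference d = -2.72.
Next term = -15.24 + -2.72 = -17.96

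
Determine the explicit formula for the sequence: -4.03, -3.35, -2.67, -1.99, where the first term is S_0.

Check differences: -3.35 - -4.03 = 0.68
-2.67 - -3.35 = 0.68
Common difference d = 0.68.
First term a = -4.03.
Formula: S_i = -4.03 + 0.68*i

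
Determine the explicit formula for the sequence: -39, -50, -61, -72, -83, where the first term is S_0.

Check differences: -50 - -39 = -11
-61 - -50 = -11
Common difference d = -11.
First term a = -39.
Formula: S_i = -39 - 11*i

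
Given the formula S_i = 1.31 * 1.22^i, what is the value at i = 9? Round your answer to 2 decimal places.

S_9 = 1.31 * 1.22^9 ≈ 1.31 * 5.9874 ≈ 7.84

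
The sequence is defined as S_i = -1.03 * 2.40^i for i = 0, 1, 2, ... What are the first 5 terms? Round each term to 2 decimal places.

This is a geometric sequence.
i=0: S_0 = -1.03 * 2.4^0 = -1.03
i=1: S_1 = -1.03 * 2.4^1 ≈ -2.47
i=2: S_2 = -1.03 * 2.4^2 ≈ -5.93
i=3: S_3 = -1.03 * 2.4^3 ≈ -14.24
i=4: S_4 = -1.03 * 2.4^4 ≈ -34.17
The first 5 terms are: [-1.03, -2.47, -5.93, -14.24, -34.17]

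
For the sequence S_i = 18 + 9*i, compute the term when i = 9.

S_9 = 18 + 9*9 = 18 + 81 = 99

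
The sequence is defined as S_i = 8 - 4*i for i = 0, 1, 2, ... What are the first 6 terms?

This is an arithmetic sequence.
i=0: S_0 = 8 + -4*0 = 8
i=1: S_1 = 8 + -4*1 = 4
i=2: S_2 = 8 + -4*2 = 0
i=3: S_3 = 8 + -4*3 = -4
i=4: S_4 = 8 + -4*4 = -8
i=5: S_5 = 8 + -4*5 = -12
The first 6 terms are: [8, 4, 0, -4, -8, -12]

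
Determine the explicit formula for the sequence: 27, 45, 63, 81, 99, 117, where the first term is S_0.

Check differences: 45 - 27 = 18
63 - 45 = 18
Common difference d = 18.
First term a = 27.
Formula: S_i = 27 + 18*i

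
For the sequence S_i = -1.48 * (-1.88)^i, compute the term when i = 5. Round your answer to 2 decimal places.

S_5 = -1.48 * (-1.88)^5 ≈ -1.48 * -23.4849 ≈ 34.76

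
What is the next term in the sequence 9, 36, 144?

Ratios: 36 / 9 = 4.0
This is a geometric sequence with common ratio r = 4.
Next term = 144 * 4 = 576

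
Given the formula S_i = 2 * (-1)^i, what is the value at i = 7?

S_7 = 2 * (-1)^7 = 2 * -1 = -2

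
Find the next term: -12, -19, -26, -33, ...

Differences: -19 - -12 = -7
This is an arithmetic sequence with common difference d = -7.
Next term = -33 + -7 = -40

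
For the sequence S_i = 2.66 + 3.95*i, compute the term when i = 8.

S_8 = 2.66 + 3.95*8 = 2.66 + 31.6 = 34.26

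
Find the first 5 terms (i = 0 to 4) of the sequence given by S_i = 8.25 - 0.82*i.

This is an arithmetic sequence.
i=0: S_0 = 8.25 + -0.82*0 = 8.25
i=1: S_1 = 8.25 + -0.82*1 = 7.43
i=2: S_2 = 8.25 + -0.82*2 = 6.61
i=3: S_3 = 8.25 + -0.82*3 = 5.79
i=4: S_4 = 8.25 + -0.82*4 = 4.97
The first 5 terms are: [8.25, 7.43, 6.61, 5.79, 4.97]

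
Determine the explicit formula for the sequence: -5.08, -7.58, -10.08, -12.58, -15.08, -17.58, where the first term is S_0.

Check differences: -7.58 - -5.08 = -2.5
-10.08 - -7.58 = -2.5
Common difference d = -2.5.
First term a = -5.08.
Formula: S_i = -5.08 - 2.50*i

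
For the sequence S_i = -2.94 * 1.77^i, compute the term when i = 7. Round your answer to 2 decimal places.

S_7 = -2.94 * 1.77^7 ≈ -2.94 * 54.4268 ≈ -160.01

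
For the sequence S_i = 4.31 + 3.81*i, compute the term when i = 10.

S_10 = 4.31 + 3.81*10 = 4.31 + 38.1 = 42.41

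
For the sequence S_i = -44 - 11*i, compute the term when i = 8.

S_8 = -44 + -11*8 = -44 + -88 = -132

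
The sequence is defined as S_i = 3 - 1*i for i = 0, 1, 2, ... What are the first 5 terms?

This is an arithmetic sequence.
i=0: S_0 = 3 + -1*0 = 3
i=1: S_1 = 3 + -1*1 = 2
i=2: S_2 = 3 + -1*2 = 1
i=3: S_3 = 3 + -1*3 = 0
i=4: S_4 = 3 + -1*4 = -1
The first 5 terms are: [3, 2, 1, 0, -1]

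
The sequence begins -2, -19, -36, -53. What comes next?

Differences: -19 - -2 = -17
This is an arithmetic sequence with common difference d = -17.
Next term = -53 + -17 = -70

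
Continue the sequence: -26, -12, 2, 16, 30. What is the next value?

Differences: -12 - -26 = 14
This is an arithmetic sequence with common difference d = 14.
Next term = 30 + 14 = 44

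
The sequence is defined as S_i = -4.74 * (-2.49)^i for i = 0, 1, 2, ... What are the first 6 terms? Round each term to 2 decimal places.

This is a geometric sequence.
i=0: S_0 = -4.74 * (-2.49)^0 = -4.74
i=1: S_1 = -4.74 * (-2.49)^1 ≈ 11.8
i=2: S_2 = -4.74 * (-2.49)^2 ≈ -29.39
i=3: S_3 = -4.74 * (-2.49)^3 ≈ 73.18
i=4: S_4 = -4.74 * (-2.49)^4 ≈ -182.21
i=5: S_5 = -4.74 * (-2.49)^5 ≈ 453.71
The first 6 terms are: [-4.74, 11.8, -29.39, 73.18, -182.21, 453.71]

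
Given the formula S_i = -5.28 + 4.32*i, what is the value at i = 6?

S_6 = -5.28 + 4.32*6 = -5.28 + 25.92 = 20.64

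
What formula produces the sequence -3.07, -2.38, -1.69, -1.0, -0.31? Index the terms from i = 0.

Check differences: -2.38 - -3.07 = 0.69
-1.69 - -2.38 = 0.69
Common difference d = 0.69.
First term a = -3.07.
Formula: S_i = -3.07 + 0.69*i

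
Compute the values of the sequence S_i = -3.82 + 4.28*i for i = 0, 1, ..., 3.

This is an arithmetic sequence.
i=0: S_0 = -3.82 + 4.28*0 = -3.82
i=1: S_1 = -3.82 + 4.28*1 = 0.46
i=2: S_2 = -3.82 + 4.28*2 = 4.74
i=3: S_3 = -3.82 + 4.28*3 = 9.02
The first 4 terms are: [-3.82, 0.46, 4.74, 9.02]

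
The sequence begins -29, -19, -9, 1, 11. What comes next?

Differences: -19 - -29 = 10
This is an arithmetic sequence with common difference d = 10.
Next term = 11 + 10 = 21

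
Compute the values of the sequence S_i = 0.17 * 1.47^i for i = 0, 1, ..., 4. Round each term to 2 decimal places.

This is a geometric sequence.
i=0: S_0 = 0.17 * 1.47^0 = 0.17
i=1: S_1 = 0.17 * 1.47^1 ≈ 0.25
i=2: S_2 = 0.17 * 1.47^2 ≈ 0.37
i=3: S_3 = 0.17 * 1.47^3 ≈ 0.54
i=4: S_4 = 0.17 * 1.47^4 ≈ 0.79
The first 5 terms are: [0.17, 0.25, 0.37, 0.54, 0.79]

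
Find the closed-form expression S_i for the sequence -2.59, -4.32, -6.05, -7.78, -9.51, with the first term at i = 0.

Check differences: -4.32 - -2.59 = -1.73
-6.05 - -4.32 = -1.73
Common difference d = -1.73.
First term a = -2.59.
Formula: S_i = -2.59 - 1.73*i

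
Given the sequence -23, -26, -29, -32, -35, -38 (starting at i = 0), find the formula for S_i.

Check differences: -26 - -23 = -3
-29 - -26 = -3
Common difference d = -3.
First term a = -23.
Formula: S_i = -23 - 3*i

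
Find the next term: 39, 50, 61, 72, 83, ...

Differences: 50 - 39 = 11
This is an arithmetic sequence with common difference d = 11.
Next term = 83 + 11 = 94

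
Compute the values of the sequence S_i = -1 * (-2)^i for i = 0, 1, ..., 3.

This is a geometric sequence.
i=0: S_0 = -1 * (-2)^0 = -1
i=1: S_1 = -1 * (-2)^1 = 2
i=2: S_2 = -1 * (-2)^2 = -4
i=3: S_3 = -1 * (-2)^3 = 8
The first 4 terms are: [-1, 2, -4, 8]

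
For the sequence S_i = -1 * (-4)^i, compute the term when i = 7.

S_7 = -1 * (-4)^7 = -1 * -16384 = 16384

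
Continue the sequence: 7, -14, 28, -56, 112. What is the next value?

Ratios: -14 / 7 = -2.0
This is a geometric sequence with common ratio r = -2.
Next term = 112 * -2 = -224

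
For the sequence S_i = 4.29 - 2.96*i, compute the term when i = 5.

S_5 = 4.29 + -2.96*5 = 4.29 + -14.8 = -10.51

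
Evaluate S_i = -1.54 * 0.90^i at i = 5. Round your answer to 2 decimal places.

S_5 = -1.54 * 0.9^5 ≈ -1.54 * 0.5905 ≈ -0.91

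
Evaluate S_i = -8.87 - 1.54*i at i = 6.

S_6 = -8.87 + -1.54*6 = -8.87 + -9.24 = -18.11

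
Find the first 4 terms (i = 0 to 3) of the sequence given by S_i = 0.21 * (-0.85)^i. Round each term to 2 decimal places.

This is a geometric sequence.
i=0: S_0 = 0.21 * (-0.85)^0 = 0.21
i=1: S_1 = 0.21 * (-0.85)^1 ≈ -0.18
i=2: S_2 = 0.21 * (-0.85)^2 ≈ 0.15
i=3: S_3 = 0.21 * (-0.85)^3 ≈ -0.13
The first 4 terms are: [0.21, -0.18, 0.15, -0.13]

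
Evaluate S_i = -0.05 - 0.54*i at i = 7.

S_7 = -0.05 + -0.54*7 = -0.05 + -3.78 = -3.83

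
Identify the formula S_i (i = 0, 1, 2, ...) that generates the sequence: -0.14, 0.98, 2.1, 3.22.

Check differences: 0.98 - -0.14 = 1.12
2.1 - 0.98 = 1.12
Common difference d = 1.12.
First term a = -0.14.
Formula: S_i = -0.14 + 1.12*i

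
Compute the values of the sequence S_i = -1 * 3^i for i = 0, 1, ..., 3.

This is a geometric sequence.
i=0: S_0 = -1 * 3^0 = -1
i=1: S_1 = -1 * 3^1 = -3
i=2: S_2 = -1 * 3^2 = -9
i=3: S_3 = -1 * 3^3 = -27
The first 4 terms are: [-1, -3, -9, -27]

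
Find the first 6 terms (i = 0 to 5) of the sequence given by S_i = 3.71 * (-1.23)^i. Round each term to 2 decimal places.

This is a geometric sequence.
i=0: S_0 = 3.71 * (-1.23)^0 = 3.71
i=1: S_1 = 3.71 * (-1.23)^1 ≈ -4.56
i=2: S_2 = 3.71 * (-1.23)^2 ≈ 5.61
i=3: S_3 = 3.71 * (-1.23)^3 ≈ -6.9
i=4: S_4 = 3.71 * (-1.23)^4 ≈ 8.49
i=5: S_5 = 3.71 * (-1.23)^5 ≈ -10.44
The first 6 terms are: [3.71, -4.56, 5.61, -6.9, 8.49, -10.44]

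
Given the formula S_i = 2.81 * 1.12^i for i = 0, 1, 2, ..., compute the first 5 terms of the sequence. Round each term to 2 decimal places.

This is a geometric sequence.
i=0: S_0 = 2.81 * 1.12^0 = 2.81
i=1: S_1 = 2.81 * 1.12^1 ≈ 3.15
i=2: S_2 = 2.81 * 1.12^2 ≈ 3.52
i=3: S_3 = 2.81 * 1.12^3 ≈ 3.95
i=4: S_4 = 2.81 * 1.12^4 ≈ 4.42
The first 5 terms are: [2.81, 3.15, 3.52, 3.95, 4.42]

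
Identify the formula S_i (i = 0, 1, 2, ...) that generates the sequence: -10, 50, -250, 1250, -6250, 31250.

Check ratios: 50 / -10 = -5.0
Common ratio r = -5.
First term a = -10.
Formula: S_i = -10 * (-5)^i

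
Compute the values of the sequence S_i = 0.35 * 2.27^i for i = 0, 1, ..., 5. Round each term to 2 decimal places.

This is a geometric sequence.
i=0: S_0 = 0.35 * 2.27^0 = 0.35
i=1: S_1 = 0.35 * 2.27^1 ≈ 0.79
i=2: S_2 = 0.35 * 2.27^2 ≈ 1.8
i=3: S_3 = 0.35 * 2.27^3 ≈ 4.09
i=4: S_4 = 0.35 * 2.27^4 ≈ 9.29
i=5: S_5 = 0.35 * 2.27^5 ≈ 21.1
The first 6 terms are: [0.35, 0.79, 1.8, 4.09, 9.29, 21.1]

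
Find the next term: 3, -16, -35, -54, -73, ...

Differences: -16 - 3 = -19
This is an arithmetic sequence with common difference d = -19.
Next term = -73 + -19 = -92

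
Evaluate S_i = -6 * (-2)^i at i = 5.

S_5 = -6 * (-2)^5 = -6 * -32 = 192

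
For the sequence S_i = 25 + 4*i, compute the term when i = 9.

S_9 = 25 + 4*9 = 25 + 36 = 61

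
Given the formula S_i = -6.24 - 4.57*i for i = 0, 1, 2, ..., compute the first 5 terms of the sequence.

This is an arithmetic sequence.
i=0: S_0 = -6.24 + -4.57*0 = -6.24
i=1: S_1 = -6.24 + -4.57*1 = -10.81
i=2: S_2 = -6.24 + -4.57*2 = -15.38
i=3: S_3 = -6.24 + -4.57*3 = -19.95
i=4: S_4 = -6.24 + -4.57*4 = -24.52
The first 5 terms are: [-6.24, -10.81, -15.38, -19.95, -24.52]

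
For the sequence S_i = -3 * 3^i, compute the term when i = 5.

S_5 = -3 * 3^5 = -3 * 243 = -729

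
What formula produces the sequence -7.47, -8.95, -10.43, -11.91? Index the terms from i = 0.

Check differences: -8.95 - -7.47 = -1.48
-10.43 - -8.95 = -1.48
Common difference d = -1.48.
First term a = -7.47.
Formula: S_i = -7.47 - 1.48*i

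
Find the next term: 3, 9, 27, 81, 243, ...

Ratios: 9 / 3 = 3.0
This is a geometric sequence with common ratio r = 3.
Next term = 243 * 3 = 729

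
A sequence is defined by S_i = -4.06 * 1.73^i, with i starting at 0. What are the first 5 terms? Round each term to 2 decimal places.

This is a geometric sequence.
i=0: S_0 = -4.06 * 1.73^0 = -4.06
i=1: S_1 = -4.06 * 1.73^1 ≈ -7.02
i=2: S_2 = -4.06 * 1.73^2 ≈ -12.15
i=3: S_3 = -4.06 * 1.73^3 ≈ -21.02
i=4: S_4 = -4.06 * 1.73^4 ≈ -36.37
The first 5 terms are: [-4.06, -7.02, -12.15, -21.02, -36.37]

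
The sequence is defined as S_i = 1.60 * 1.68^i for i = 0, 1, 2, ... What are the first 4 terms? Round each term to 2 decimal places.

This is a geometric sequence.
i=0: S_0 = 1.6 * 1.68^0 = 1.6
i=1: S_1 = 1.6 * 1.68^1 ≈ 2.69
i=2: S_2 = 1.6 * 1.68^2 ≈ 4.52
i=3: S_3 = 1.6 * 1.68^3 ≈ 7.59
The first 4 terms are: [1.6, 2.69, 4.52, 7.59]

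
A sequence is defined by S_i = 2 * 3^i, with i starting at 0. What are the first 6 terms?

This is a geometric sequence.
i=0: S_0 = 2 * 3^0 = 2
i=1: S_1 = 2 * 3^1 = 6
i=2: S_2 = 2 * 3^2 = 18
i=3: S_3 = 2 * 3^3 = 54
i=4: S_4 = 2 * 3^4 = 162
i=5: S_5 = 2 * 3^5 = 486
The first 6 terms are: [2, 6, 18, 54, 162, 486]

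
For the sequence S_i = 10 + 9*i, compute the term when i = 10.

S_10 = 10 + 9*10 = 10 + 90 = 100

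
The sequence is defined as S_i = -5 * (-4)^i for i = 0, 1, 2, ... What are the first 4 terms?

This is a geometric sequence.
i=0: S_0 = -5 * (-4)^0 = -5
i=1: S_1 = -5 * (-4)^1 = 20
i=2: S_2 = -5 * (-4)^2 = -80
i=3: S_3 = -5 * (-4)^3 = 320
The first 4 terms are: [-5, 20, -80, 320]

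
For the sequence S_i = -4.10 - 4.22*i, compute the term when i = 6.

S_6 = -4.1 + -4.22*6 = -4.1 + -25.32 = -29.42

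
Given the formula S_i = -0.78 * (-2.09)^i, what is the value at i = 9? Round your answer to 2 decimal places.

S_9 = -0.78 * (-2.09)^9 ≈ -0.78 * -760.8807 ≈ 593.49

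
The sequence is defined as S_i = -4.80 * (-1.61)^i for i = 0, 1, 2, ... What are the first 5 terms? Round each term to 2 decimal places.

This is a geometric sequence.
i=0: S_0 = -4.8 * (-1.61)^0 = -4.8
i=1: S_1 = -4.8 * (-1.61)^1 ≈ 7.73
i=2: S_2 = -4.8 * (-1.61)^2 ≈ -12.44
i=3: S_3 = -4.8 * (-1.61)^3 ≈ 20.03
i=4: S_4 = -4.8 * (-1.61)^4 ≈ -32.25
The first 5 terms are: [-4.8, 7.73, -12.44, 20.03, -32.25]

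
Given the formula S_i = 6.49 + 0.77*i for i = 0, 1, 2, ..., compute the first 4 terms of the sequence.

This is an arithmetic sequence.
i=0: S_0 = 6.49 + 0.77*0 = 6.49
i=1: S_1 = 6.49 + 0.77*1 = 7.26
i=2: S_2 = 6.49 + 0.77*2 = 8.03
i=3: S_3 = 6.49 + 0.77*3 = 8.8
The first 4 terms are: [6.49, 7.26, 8.03, 8.8]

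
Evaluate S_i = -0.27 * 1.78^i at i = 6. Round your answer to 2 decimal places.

S_6 = -0.27 * 1.78^6 ≈ -0.27 * 31.8068 ≈ -8.59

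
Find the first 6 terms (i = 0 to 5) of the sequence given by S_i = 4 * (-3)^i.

This is a geometric sequence.
i=0: S_0 = 4 * (-3)^0 = 4
i=1: S_1 = 4 * (-3)^1 = -12
i=2: S_2 = 4 * (-3)^2 = 36
i=3: S_3 = 4 * (-3)^3 = -108
i=4: S_4 = 4 * (-3)^4 = 324
i=5: S_5 = 4 * (-3)^5 = -972
The first 6 terms are: [4, -12, 36, -108, 324, -972]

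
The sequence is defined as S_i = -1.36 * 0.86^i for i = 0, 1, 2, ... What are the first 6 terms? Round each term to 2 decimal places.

This is a geometric sequence.
i=0: S_0 = -1.36 * 0.86^0 = -1.36
i=1: S_1 = -1.36 * 0.86^1 ≈ -1.17
i=2: S_2 = -1.36 * 0.86^2 ≈ -1.01
i=3: S_3 = -1.36 * 0.86^3 ≈ -0.87
i=4: S_4 = -1.36 * 0.86^4 ≈ -0.74
i=5: S_5 = -1.36 * 0.86^5 ≈ -0.64
The first 6 terms are: [-1.36, -1.17, -1.01, -0.87, -0.74, -0.64]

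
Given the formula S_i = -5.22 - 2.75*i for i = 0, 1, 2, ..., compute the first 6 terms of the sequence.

This is an arithmetic sequence.
i=0: S_0 = -5.22 + -2.75*0 = -5.22
i=1: S_1 = -5.22 + -2.75*1 = -7.97
i=2: S_2 = -5.22 + -2.75*2 = -10.72
i=3: S_3 = -5.22 + -2.75*3 = -13.47
i=4: S_4 = -5.22 + -2.75*4 = -16.22
i=5: S_5 = -5.22 + -2.75*5 = -18.97
The first 6 terms are: [-5.22, -7.97, -10.72, -13.47, -16.22, -18.97]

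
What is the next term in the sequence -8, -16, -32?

Ratios: -16 / -8 = 2.0
This is a geometric sequence with common ratio r = 2.
Next term = -32 * 2 = -64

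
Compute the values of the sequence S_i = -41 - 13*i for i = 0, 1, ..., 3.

This is an arithmetic sequence.
i=0: S_0 = -41 + -13*0 = -41
i=1: S_1 = -41 + -13*1 = -54
i=2: S_2 = -41 + -13*2 = -67
i=3: S_3 = -41 + -13*3 = -80
The first 4 terms are: [-41, -54, -67, -80]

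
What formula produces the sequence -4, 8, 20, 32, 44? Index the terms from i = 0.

Check differences: 8 - -4 = 12
20 - 8 = 12
Common difference d = 12.
First term a = -4.
Formula: S_i = -4 + 12*i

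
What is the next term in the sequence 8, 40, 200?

Ratios: 40 / 8 = 5.0
This is a geometric sequence with common ratio r = 5.
Next term = 200 * 5 = 1000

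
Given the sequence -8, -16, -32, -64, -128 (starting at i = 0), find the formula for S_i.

Check ratios: -16 / -8 = 2.0
Common ratio r = 2.
First term a = -8.
Formula: S_i = -8 * 2^i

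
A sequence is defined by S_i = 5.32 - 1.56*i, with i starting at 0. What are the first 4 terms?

This is an arithmetic sequence.
i=0: S_0 = 5.32 + -1.56*0 = 5.32
i=1: S_1 = 5.32 + -1.56*1 = 3.76
i=2: S_2 = 5.32 + -1.56*2 = 2.2
i=3: S_3 = 5.32 + -1.56*3 = 0.64
The first 4 terms are: [5.32, 3.76, 2.2, 0.64]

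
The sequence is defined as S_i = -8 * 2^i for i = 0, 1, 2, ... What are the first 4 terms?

This is a geometric sequence.
i=0: S_0 = -8 * 2^0 = -8
i=1: S_1 = -8 * 2^1 = -16
i=2: S_2 = -8 * 2^2 = -32
i=3: S_3 = -8 * 2^3 = -64
The first 4 terms are: [-8, -16, -32, -64]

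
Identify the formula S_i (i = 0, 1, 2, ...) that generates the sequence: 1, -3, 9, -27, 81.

Check ratios: -3 / 1 = -3.0
Common ratio r = -3.
First term a = 1.
Formula: S_i = 1 * (-3)^i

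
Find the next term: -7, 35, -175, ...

Ratios: 35 / -7 = -5.0
This is a geometric sequence with common ratio r = -5.
Next term = -175 * -5 = 875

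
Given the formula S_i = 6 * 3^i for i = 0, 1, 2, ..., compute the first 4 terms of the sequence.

This is a geometric sequence.
i=0: S_0 = 6 * 3^0 = 6
i=1: S_1 = 6 * 3^1 = 18
i=2: S_2 = 6 * 3^2 = 54
i=3: S_3 = 6 * 3^3 = 162
The first 4 terms are: [6, 18, 54, 162]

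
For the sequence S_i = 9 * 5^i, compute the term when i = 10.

S_10 = 9 * 5^10 = 9 * 9765625 = 87890625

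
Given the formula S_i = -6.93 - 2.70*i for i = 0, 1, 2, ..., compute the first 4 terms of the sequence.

This is an arithmetic sequence.
i=0: S_0 = -6.93 + -2.7*0 = -6.93
i=1: S_1 = -6.93 + -2.7*1 = -9.63
i=2: S_2 = -6.93 + -2.7*2 = -12.33
i=3: S_3 = -6.93 + -2.7*3 = -15.03
The first 4 terms are: [-6.93, -9.63, -12.33, -15.03]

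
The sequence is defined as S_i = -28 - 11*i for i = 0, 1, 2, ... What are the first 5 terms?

This is an arithmetic sequence.
i=0: S_0 = -28 + -11*0 = -28
i=1: S_1 = -28 + -11*1 = -39
i=2: S_2 = -28 + -11*2 = -50
i=3: S_3 = -28 + -11*3 = -61
i=4: S_4 = -28 + -11*4 = -72
The first 5 terms are: [-28, -39, -50, -61, -72]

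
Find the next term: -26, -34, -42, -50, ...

Differences: -34 - -26 = -8
This is an arithmetic sequence with common difference d = -8.
Next term = -50 + -8 = -58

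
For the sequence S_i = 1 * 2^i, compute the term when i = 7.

S_7 = 1 * 2^7 = 1 * 128 = 128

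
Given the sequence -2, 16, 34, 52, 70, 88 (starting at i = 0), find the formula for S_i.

Check differences: 16 - -2 = 18
34 - 16 = 18
Common difference d = 18.
First term a = -2.
Formula: S_i = -2 + 18*i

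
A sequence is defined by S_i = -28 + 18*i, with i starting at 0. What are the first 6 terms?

This is an arithmetic sequence.
i=0: S_0 = -28 + 18*0 = -28
i=1: S_1 = -28 + 18*1 = -10
i=2: S_2 = -28 + 18*2 = 8
i=3: S_3 = -28 + 18*3 = 26
i=4: S_4 = -28 + 18*4 = 44
i=5: S_5 = -28 + 18*5 = 62
The first 6 terms are: [-28, -10, 8, 26, 44, 62]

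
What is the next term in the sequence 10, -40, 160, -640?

Ratios: -40 / 10 = -4.0
This is a geometric sequence with common ratio r = -4.
Next term = -640 * -4 = 2560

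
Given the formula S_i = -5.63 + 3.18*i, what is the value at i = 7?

S_7 = -5.63 + 3.18*7 = -5.63 + 22.26 = 16.63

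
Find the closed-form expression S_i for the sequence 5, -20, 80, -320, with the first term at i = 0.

Check ratios: -20 / 5 = -4.0
Common ratio r = -4.
First term a = 5.
Formula: S_i = 5 * (-4)^i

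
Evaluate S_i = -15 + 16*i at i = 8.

S_8 = -15 + 16*8 = -15 + 128 = 113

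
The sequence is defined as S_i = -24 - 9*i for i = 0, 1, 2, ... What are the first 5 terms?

This is an arithmetic sequence.
i=0: S_0 = -24 + -9*0 = -24
i=1: S_1 = -24 + -9*1 = -33
i=2: S_2 = -24 + -9*2 = -42
i=3: S_3 = -24 + -9*3 = -51
i=4: S_4 = -24 + -9*4 = -60
The first 5 terms are: [-24, -33, -42, -51, -60]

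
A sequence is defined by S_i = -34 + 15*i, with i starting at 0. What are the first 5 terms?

This is an arithmetic sequence.
i=0: S_0 = -34 + 15*0 = -34
i=1: S_1 = -34 + 15*1 = -19
i=2: S_2 = -34 + 15*2 = -4
i=3: S_3 = -34 + 15*3 = 11
i=4: S_4 = -34 + 15*4 = 26
The first 5 terms are: [-34, -19, -4, 11, 26]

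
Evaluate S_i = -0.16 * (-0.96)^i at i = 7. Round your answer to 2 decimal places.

S_7 = -0.16 * (-0.96)^7 ≈ -0.16 * -0.7514 ≈ 0.12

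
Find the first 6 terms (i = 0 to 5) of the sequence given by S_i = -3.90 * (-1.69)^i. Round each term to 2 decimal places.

This is a geometric sequence.
i=0: S_0 = -3.9 * (-1.69)^0 = -3.9
i=1: S_1 = -3.9 * (-1.69)^1 ≈ 6.59
i=2: S_2 = -3.9 * (-1.69)^2 ≈ -11.14
i=3: S_3 = -3.9 * (-1.69)^3 ≈ 18.82
i=4: S_4 = -3.9 * (-1.69)^4 ≈ -31.81
i=5: S_5 = -3.9 * (-1.69)^5 ≈ 53.76
The first 6 terms are: [-3.9, 6.59, -11.14, 18.82, -31.81, 53.76]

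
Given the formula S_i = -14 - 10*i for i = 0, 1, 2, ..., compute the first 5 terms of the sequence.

This is an arithmetic sequence.
i=0: S_0 = -14 + -10*0 = -14
i=1: S_1 = -14 + -10*1 = -24
i=2: S_2 = -14 + -10*2 = -34
i=3: S_3 = -14 + -10*3 = -44
i=4: S_4 = -14 + -10*4 = -54
The first 5 terms are: [-14, -24, -34, -44, -54]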